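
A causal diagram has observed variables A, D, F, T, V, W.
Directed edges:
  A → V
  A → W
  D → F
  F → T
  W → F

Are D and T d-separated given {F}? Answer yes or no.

Yes — D ⊥ T | {F}.

Bayes-Ball from D | {F} reaches {A,V,W}.
T ∉ reach(D|{F}) ⇒ D ⊥ T | {F}.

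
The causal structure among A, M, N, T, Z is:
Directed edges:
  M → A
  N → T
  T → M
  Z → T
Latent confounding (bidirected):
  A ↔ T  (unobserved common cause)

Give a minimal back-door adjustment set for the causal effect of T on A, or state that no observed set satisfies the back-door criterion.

desc(T)\{T}={A,M}; candidates ⊆ {N,Z}.
T↔A: latent back-door arc(s) into T.
size 0: {}; under {} T still reaches {A,N,Z} ∋ A.
size 1: {N}, {Z}; under {N} T still reaches {A,Z} ∋ A.
size 2: {N,Z}; under {N,Z} T still reaches {A} ∋ A.
T↔A cannot be blocked by any observed set — no back-door set.

T→A: no observed back-door set.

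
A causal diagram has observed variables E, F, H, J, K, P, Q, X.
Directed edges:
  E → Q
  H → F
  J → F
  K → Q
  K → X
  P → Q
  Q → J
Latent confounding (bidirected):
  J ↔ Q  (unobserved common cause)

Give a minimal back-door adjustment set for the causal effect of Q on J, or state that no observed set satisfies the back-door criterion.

Q→J: no observed back-door set.

desc(Q)\{Q}={F,J}; candidates ⊆ {E,H,K,P,X}.
Q↔J: latent back-door arc(s) into Q.
size 0: {}; under {} Q still reaches {E,F,J,K,P,X} ∋ J.
size 1: {E}, {H}, {K} …(+2); under {E} Q still reaches {F,J,K,P,X} ∋ J.
size 2: {E,H}, {E,K}, {E,P} …(+7); under {E,H} Q still reaches {F,J,K,P,X} ∋ J.
Q↔J cannot be blocked by any observed set — no back-door set.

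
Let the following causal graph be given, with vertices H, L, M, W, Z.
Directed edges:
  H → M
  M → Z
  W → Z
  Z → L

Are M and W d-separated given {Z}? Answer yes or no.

Bayes-Ball from M | {Z} reaches {H,W}.
W ∈ reach(M|{Z}) ⇒ M ⊥̸ W | {Z}.

No — M and W are d-connected given {Z}.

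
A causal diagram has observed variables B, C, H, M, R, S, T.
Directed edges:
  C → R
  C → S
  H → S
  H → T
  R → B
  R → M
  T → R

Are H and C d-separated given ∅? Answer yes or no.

Bayes-Ball from H | ∅ reaches {B,M,R,S,T}.
C ∉ reach(H|∅) ⇒ H ⊥ C | ∅.

Yes — H ⊥ C | ∅.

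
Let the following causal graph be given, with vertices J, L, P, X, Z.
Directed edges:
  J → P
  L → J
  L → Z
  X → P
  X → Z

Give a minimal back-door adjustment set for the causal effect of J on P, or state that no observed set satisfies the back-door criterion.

J→P: minimal back-door set ∅.

desc(J)\{J}={P}; candidates ⊆ {L,X,Z}.
∅: J⊥P given ∅ in G with J→· removed — back-door holds.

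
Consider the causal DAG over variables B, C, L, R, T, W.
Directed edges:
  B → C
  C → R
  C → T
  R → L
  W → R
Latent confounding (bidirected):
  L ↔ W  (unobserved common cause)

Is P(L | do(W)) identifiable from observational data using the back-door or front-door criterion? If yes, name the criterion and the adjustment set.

desc(W)\{W}={L,R}; candidates ⊆ {B,C,T}.
W↔L: latent back-door arc(s) into W.
size 0: {}; under {} W still reaches {L} ∋ L.
size 1: {B}, {C}, {T}; under {B} W still reaches {L} ∋ L.
size 2: {B,C}, {B,T}, {C,T}; under {B,C} W still reaches {L} ∋ L.
W↔L cannot be blocked by any observed set — no back-door set.
{R}: (i) intercepts every directed W→L path; (ii) no back-door W→{R}; (iii) {W} blocks every back-door {R}→L. Front-door holds.
P(L|do(W)) = Σ_{R} P(R|W) Σ_{W'} P(L|R,W')P(W').

P(L|do(W)): frontdoor, adjust for {R}.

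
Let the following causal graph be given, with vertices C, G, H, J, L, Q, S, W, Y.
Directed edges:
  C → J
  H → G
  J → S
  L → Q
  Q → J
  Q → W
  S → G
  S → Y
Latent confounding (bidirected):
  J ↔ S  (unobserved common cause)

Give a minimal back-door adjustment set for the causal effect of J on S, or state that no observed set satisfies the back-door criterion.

J→S: no observed back-door set.

desc(J)\{J}={G,S,Y}; candidates ⊆ {C,H,L,Q,W}.
J↔S: latent back-door arc(s) into J.
size 0: {}; under {} J still reaches {C,G,L,Q,S,W,Y} ∋ S.
size 1: {C}, {H}, {L} …(+2); under {C} J still reaches {G,L,Q,S,W,Y} ∋ S.
size 2: {C,H}, {C,L}, {C,Q} …(+7); under {C,H} J still reaches {G,L,Q,S,W,Y} ∋ S.
J↔S cannot be blocked by any observed set — no back-door set.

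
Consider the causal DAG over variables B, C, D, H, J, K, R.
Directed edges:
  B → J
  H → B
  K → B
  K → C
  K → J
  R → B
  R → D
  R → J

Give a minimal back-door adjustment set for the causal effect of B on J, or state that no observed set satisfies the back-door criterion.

desc(B)\{B}={J}; candidates ⊆ {C,D,H,K,R}.
size 0: {}; under {} B still reaches {C,D,H,J,K,R} ∋ J.
size 1: {C}, {D}, {H} …(+2); under {C} B still reaches {D,H,J,K,R} ∋ J.
{K,R}: B⊥J given {K,R} in G with B→· removed — back-door holds.

B→J: minimal back-door set {K, R}.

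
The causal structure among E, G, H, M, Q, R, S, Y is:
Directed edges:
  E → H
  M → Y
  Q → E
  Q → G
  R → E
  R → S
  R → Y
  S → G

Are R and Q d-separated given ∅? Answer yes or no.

Bayes-Ball from R | ∅ reaches {E,G,H,S,Y}.
Q ∉ reach(R|∅) ⇒ R ⊥ Q | ∅.

Yes — R ⊥ Q | ∅.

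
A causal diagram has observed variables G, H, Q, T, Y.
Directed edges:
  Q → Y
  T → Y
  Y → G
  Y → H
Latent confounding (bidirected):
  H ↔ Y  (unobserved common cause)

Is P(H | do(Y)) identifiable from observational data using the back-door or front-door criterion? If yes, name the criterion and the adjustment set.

desc(Y)\{Y}={G,H}; candidates ⊆ {Q,T}.
Y↔H: latent back-door arc(s) into Y.
size 0: {}; under {} Y still reaches {H,Q,T} ∋ H.
size 1: {Q}, {T}; under {Q} Y still reaches {H,T} ∋ H.
size 2: {Q,T}; under {Q,T} Y still reaches {H} ∋ H.
Y↔H cannot be blocked by any observed set — no back-door set.
No mediator lies on a directed Y→…→H path.
Neither criterion identifies P(H|do(Y)) in this graph.

P(H|do(Y)): not identifiable (no BD/FD set).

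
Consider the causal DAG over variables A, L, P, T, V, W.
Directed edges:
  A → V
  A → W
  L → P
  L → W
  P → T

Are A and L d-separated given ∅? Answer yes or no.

Yes — A ⊥ L | ∅.

Bayes-Ball from A | ∅ reaches {V,W}.
L ∉ reach(A|∅) ⇒ A ⊥ L | ∅.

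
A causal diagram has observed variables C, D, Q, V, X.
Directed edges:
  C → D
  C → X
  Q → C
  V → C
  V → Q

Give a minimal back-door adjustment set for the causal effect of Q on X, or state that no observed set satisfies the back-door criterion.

desc(Q)\{Q}={C,D,X}; candidates ⊆ {V}.
size 0: {}; under {} Q still reaches {C,D,V,X} ∋ X.
{V}: Q⊥X given {V} in G with Q→· removed — back-door holds.

Q→X: minimal back-door set {V}.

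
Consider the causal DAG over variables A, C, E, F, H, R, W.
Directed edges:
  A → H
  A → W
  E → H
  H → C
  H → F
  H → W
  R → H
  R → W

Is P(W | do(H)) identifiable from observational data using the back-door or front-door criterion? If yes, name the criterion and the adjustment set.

desc(H)\{H}={C,F,W}; candidates ⊆ {A,E,R}.
size 0: {}; under {} H still reaches {A,E,R,W} ∋ W.
size 1: {A}, {E}, {R}; under {A} H still reaches {E,R,W} ∋ W.
{A,R}: H⊥W given {A,R} in G with H→· removed — back-door holds.
P(W|do(H)) = Σ_{A,R} P(W|H,A,R)·P(A,R).

P(W|do(H)): backdoor, adjust for {A, R}.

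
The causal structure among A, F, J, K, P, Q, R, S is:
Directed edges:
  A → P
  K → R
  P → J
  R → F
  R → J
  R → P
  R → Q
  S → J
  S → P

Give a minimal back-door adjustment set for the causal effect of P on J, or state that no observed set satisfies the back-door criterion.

desc(P)\{P}={J}; candidates ⊆ {A,F,K,Q,R,S}.
size 0: {}; under {} P still reaches {A,F,J,K,Q,R,S} ∋ J.
size 1: {A}, {F}, {K} …(+3); under {A} P still reaches {F,J,K,Q,R,S} ∋ J.
{R,S}: P⊥J given {R,S} in G with P→· removed — back-door holds.

P→J: minimal back-door set {R, S}.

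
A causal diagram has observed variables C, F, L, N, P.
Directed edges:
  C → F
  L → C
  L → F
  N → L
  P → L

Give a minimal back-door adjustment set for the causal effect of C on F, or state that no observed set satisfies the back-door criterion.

C→F: minimal back-door set {L}.

desc(C)\{C}={F}; candidates ⊆ {L,N,P}.
size 0: {}; under {} C still reaches {F,L,N,P} ∋ F.
{L}: C⊥F given {L} in G with C→· removed — back-door holds.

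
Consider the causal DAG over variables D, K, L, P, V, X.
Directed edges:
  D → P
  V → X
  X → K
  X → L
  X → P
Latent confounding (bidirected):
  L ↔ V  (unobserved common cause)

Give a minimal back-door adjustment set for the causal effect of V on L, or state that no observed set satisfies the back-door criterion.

desc(V)\{V}={K,L,P,X}; candidates ⊆ {D}.
V↔L: latent back-door arc(s) into V.
size 0: {}; under {} V still reaches {L} ∋ L.
size 1: {D}; under {D} V still reaches {L} ∋ L.
V↔L cannot be blocked by any observed set — no back-door set.

V→L: no observed back-door set.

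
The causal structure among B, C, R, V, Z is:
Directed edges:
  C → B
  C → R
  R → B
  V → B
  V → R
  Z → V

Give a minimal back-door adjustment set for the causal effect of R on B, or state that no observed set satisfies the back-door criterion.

R→B: minimal back-door set {C, V}.

desc(R)\{R}={B}; candidates ⊆ {C,V,Z}.
size 0: {}; under {} R still reaches {B,C,V,Z} ∋ B.
size 1: {C}, {V}, {Z}; under {C} R still reaches {B,V,Z} ∋ B.
{C,V}: R⊥B given {C,V} in G with R→· removed — back-door holds.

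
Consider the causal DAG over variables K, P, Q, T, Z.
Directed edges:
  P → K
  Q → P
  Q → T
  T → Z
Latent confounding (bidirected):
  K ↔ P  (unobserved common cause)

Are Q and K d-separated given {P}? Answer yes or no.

No — Q and K are d-connected given {P}.

Bayes-Ball from Q | {P} reaches {K,T,Z}.
K ∈ reach(Q|{P}) ⇒ Q ⊥̸ K | {P}.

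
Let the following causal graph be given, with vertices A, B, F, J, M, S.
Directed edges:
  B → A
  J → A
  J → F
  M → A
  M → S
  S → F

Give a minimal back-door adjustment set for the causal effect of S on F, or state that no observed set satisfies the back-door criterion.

desc(S)\{S}={F}; candidates ⊆ {A,B,J,M}.
∅: S⊥F given ∅ in G with S→· removed — back-door holds.

S→F: minimal back-door set ∅.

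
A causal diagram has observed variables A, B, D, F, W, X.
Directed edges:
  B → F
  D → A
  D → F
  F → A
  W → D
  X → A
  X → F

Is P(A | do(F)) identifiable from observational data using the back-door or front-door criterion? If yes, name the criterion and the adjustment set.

P(A|do(F)): backdoor, adjust for {D, X}.

desc(F)\{F}={A}; candidates ⊆ {B,D,W,X}.
size 0: {}; under {} F still reaches {A,B,D,W,X} ∋ A.
size 1: {B}, {D}, {W} …(+1); under {B} F still reaches {A,D,W,X} ∋ A.
{D,X}: F⊥A given {D,X} in G with F→· removed — back-door holds.
P(A|do(F)) = Σ_{D,X} P(A|F,D,X)·P(D,X).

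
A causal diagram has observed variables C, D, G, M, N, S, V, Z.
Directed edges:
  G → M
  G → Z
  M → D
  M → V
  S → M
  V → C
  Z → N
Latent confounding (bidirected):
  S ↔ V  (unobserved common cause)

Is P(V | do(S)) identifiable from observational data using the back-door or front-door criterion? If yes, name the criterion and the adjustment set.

desc(S)\{S}={C,D,M,V}; candidates ⊆ {G,N,Z}.
S↔V: latent back-door arc(s) into S.
size 0: {}; under {} S still reaches {C,V} ∋ V.
size 1: {G}, {N}, {Z}; under {G} S still reaches {C,V} ∋ V.
size 2: {G,N}, {G,Z}, {N,Z}; under {G,N} S still reaches {C,V} ∋ V.
S↔V cannot be blocked by any observed set — no back-door set.
{M}: (i) intercepts every directed S→V path; (ii) no back-door S→{M}; (iii) {S} blocks every back-door {M}→V. Front-door holds.
P(V|do(S)) = Σ_{M} P(M|S) Σ_{S'} P(V|M,S')P(S').

P(V|do(S)): frontdoor, adjust for {M}.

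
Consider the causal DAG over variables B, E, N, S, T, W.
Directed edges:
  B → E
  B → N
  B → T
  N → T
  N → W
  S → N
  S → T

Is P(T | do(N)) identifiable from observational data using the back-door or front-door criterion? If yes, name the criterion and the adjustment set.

desc(N)\{N}={T,W}; candidates ⊆ {B,E,S}.
size 0: {}; under {} N still reaches {B,E,S,T} ∋ T.
size 1: {B}, {E}, {S}; under {B} N still reaches {S,T} ∋ T.
{B,S}: N⊥T given {B,S} in G with N→· removed — back-door holds.
P(T|do(N)) = Σ_{B,S} P(T|N,B,S)·P(B,S).

P(T|do(N)): backdoor, adjust for {B, S}.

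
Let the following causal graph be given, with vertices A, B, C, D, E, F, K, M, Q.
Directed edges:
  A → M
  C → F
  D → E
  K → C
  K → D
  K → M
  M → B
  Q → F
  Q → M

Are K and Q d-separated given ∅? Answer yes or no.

Bayes-Ball from K | ∅ reaches {B,C,D,E,F,M}.
Q ∉ reach(K|∅) ⇒ K ⊥ Q | ∅.

Yes — K ⊥ Q | ∅.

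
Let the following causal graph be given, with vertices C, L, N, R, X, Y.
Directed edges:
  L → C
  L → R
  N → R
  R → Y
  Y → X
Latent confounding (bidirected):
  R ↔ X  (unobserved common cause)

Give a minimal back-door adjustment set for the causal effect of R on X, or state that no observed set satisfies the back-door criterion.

desc(R)\{R}={X,Y}; candidates ⊆ {C,L,N}.
R↔X: latent back-door arc(s) into R.
size 0: {}; under {} R still reaches {C,L,N,X} ∋ X.
size 1: {C}, {L}, {N}; under {C} R still reaches {L,N,X} ∋ X.
size 2: {C,L}, {C,N}, {L,N}; under {C,L} R still reaches {N,X} ∋ X.
R↔X cannot be blocked by any observed set — no back-door set.

R→X: no observed back-door set.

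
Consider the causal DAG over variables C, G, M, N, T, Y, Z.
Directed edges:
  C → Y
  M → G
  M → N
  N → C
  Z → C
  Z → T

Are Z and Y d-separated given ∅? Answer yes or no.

No — Z and Y are d-connected given ∅.

Bayes-Ball from Z | ∅ reaches {C,T,Y}.
Y ∈ reach(Z|∅) ⇒ Z ⊥̸ Y | ∅.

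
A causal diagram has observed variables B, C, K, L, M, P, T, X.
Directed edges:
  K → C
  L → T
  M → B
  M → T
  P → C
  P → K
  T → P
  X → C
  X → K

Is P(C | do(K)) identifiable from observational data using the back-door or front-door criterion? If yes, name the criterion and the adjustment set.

desc(K)\{K}={C}; candidates ⊆ {B,L,M,P,T,X}.
size 0: {}; under {} K still reaches {B,C,L,M,P,T,X} ∋ C.
size 1: {B}, {L}, {M} …(+3); under {B} K still reaches {C,L,M,P,T,X} ∋ C.
{P,X}: K⊥C given {P,X} in G with K→· removed — back-door holds.
P(C|do(K)) = Σ_{P,X} P(C|K,P,X)·P(P,X).

P(C|do(K)): backdoor, adjust for {P, X}.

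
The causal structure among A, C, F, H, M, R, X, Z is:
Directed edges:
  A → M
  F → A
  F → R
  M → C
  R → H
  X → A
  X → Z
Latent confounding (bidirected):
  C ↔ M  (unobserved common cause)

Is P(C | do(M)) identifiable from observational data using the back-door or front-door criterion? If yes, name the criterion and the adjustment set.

desc(M)\{M}={C}; candidates ⊆ {A,F,H,R,X,Z}.
M↔C: latent back-door arc(s) into M.
size 0: {}; under {} M still reaches {A,C,F,H,R,X,Z} ∋ C.
size 1: {A}, {F}, {H} …(+3); under {A} M still reaches {C} ∋ C.
size 2: {A,F}, {A,H}, {A,R} …(+12); under {A,F} M still reaches {C} ∋ C.
M↔C cannot be blocked by any observed set — no back-door set.
No mediator lies on a directed M→…→C path.
Neither criterion identifies P(C|do(M)) in this graph.

P(C|do(M)): not identifiable (no BD/FD set).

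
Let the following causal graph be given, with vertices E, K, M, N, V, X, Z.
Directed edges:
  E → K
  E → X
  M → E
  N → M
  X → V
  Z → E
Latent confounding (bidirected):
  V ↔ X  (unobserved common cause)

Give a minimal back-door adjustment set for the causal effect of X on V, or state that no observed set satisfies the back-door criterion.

X→V: no observed back-door set.

desc(X)\{X}={V}; candidates ⊆ {E,K,M,N,Z}.
X↔V: latent back-door arc(s) into X.
size 0: {}; under {} X still reaches {E,K,M,N,V,Z} ∋ V.
size 1: {E}, {K}, {M} …(+2); under {E} X still reaches {V} ∋ V.
size 2: {E,K}, {E,M}, {E,N} …(+7); under {E,K} X still reaches {V} ∋ V.
X↔V cannot be blocked by any observed set — no back-door set.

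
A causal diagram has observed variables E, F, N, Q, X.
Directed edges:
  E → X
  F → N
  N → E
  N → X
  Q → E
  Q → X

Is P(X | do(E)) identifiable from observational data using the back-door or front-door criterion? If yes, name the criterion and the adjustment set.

P(X|do(E)): backdoor, adjust for {N, Q}.

desc(E)\{E}={X}; candidates ⊆ {F,N,Q}.
size 0: {}; under {} E still reaches {F,N,Q,X} ∋ X.
size 1: {F}, {N}, {Q}; under {F} E still reaches {N,Q,X} ∋ X.
{N,Q}: E⊥X given {N,Q} in G with E→· removed — back-door holds.
P(X|do(E)) = Σ_{N,Q} P(X|E,N,Q)·P(N,Q).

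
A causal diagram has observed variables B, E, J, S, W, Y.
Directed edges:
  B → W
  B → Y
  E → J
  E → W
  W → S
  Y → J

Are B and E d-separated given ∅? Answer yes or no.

Yes — B ⊥ E | ∅.

Bayes-Ball from B | ∅ reaches {J,S,W,Y}.
E ∉ reach(B|∅) ⇒ B ⊥ E | ∅.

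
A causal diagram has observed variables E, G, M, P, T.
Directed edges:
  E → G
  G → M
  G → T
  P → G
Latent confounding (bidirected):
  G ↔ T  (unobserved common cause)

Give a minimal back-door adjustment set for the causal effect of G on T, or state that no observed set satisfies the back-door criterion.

desc(G)\{G}={M,T}; candidates ⊆ {E,P}.
G↔T: latent back-door arc(s) into G.
size 0: {}; under {} G still reaches {E,P,T} ∋ T.
size 1: {E}, {P}; under {E} G still reaches {P,T} ∋ T.
size 2: {E,P}; under {E,P} G still reaches {T} ∋ T.
G↔T cannot be blocked by any observed set — no back-door set.

G→T: no observed back-door set.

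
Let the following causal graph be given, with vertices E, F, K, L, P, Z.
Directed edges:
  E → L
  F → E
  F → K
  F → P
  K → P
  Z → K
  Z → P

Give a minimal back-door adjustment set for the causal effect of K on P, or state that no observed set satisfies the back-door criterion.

K→P: minimal back-door set {F, Z}.

desc(K)\{K}={P}; candidates ⊆ {E,F,L,Z}.
size 0: {}; under {} K still reaches {E,F,L,P,Z} ∋ P.
size 1: {E}, {F}, {L} …(+1); under {E} K still reaches {F,P,Z} ∋ P.
{F,Z}: K⊥P given {F,Z} in G with K→· removed — back-door holds.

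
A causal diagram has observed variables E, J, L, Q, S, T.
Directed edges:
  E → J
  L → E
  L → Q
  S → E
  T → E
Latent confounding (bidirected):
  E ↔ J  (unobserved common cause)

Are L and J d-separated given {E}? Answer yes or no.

Bayes-Ball from L | {E} reaches {J,Q,S,T}.
J ∈ reach(L|{E}) ⇒ L ⊥̸ J | {E}.

No — L and J are d-connected given {E}.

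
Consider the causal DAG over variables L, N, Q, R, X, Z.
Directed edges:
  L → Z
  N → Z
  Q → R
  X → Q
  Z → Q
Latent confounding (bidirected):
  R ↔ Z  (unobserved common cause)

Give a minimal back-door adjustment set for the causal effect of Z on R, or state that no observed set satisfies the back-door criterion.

Z→R: no observed back-door set.

desc(Z)\{Z}={Q,R}; candidates ⊆ {L,N,X}.
Z↔R: latent back-door arc(s) into Z.
size 0: {}; under {} Z still reaches {L,N,R} ∋ R.
size 1: {L}, {N}, {X}; under {L} Z still reaches {N,R} ∋ R.
size 2: {L,N}, {L,X}, {N,X}; under {L,N} Z still reaches {R} ∋ R.
Z↔R cannot be blocked by any observed set — no back-door set.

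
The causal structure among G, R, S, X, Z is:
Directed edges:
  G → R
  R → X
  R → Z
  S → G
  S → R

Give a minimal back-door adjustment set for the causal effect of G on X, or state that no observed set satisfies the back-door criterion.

G→X: minimal back-door set {S}.

desc(G)\{G}={R,X,Z}; candidates ⊆ {S}.
size 0: {}; under {} G still reaches {R,S,X,Z} ∋ X.
{S}: G⊥X given {S} in G with G→· removed — back-door holds.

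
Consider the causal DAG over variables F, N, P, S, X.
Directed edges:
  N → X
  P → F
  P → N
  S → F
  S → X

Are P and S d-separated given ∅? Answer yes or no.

Yes — P ⊥ S | ∅.

Bayes-Ball from P | ∅ reaches {F,N,X}.
S ∉ reach(P|∅) ⇒ P ⊥ S | ∅.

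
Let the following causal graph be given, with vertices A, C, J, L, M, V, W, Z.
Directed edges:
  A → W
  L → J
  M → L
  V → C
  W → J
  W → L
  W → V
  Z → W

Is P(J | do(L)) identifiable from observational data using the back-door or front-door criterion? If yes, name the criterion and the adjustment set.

P(J|do(L)): backdoor, adjust for {W}.

desc(L)\{L}={J}; candidates ⊆ {A,C,M,V,W,Z}.
size 0: {}; under {} L still reaches {A,C,J,M,V,W,Z} ∋ J.
{W}: L⊥J given {W} in G with L→· removed — back-door holds.
P(J|do(L)) = Σ_{W} P(J|L,W)·P(W).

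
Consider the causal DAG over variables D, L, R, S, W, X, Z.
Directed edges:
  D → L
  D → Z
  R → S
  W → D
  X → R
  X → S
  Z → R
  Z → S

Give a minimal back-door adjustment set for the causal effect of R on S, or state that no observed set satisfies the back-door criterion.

desc(R)\{R}={S}; candidates ⊆ {D,L,W,X,Z}.
size 0: {}; under {} R still reaches {D,L,S,W,X,Z} ∋ S.
size 1: {D}, {L}, {W} …(+2); under {D} R still reaches {S,X,Z} ∋ S.
{X,Z}: R⊥S given {X,Z} in G with R→· removed — back-door holds.

R→S: minimal back-door set {X, Z}.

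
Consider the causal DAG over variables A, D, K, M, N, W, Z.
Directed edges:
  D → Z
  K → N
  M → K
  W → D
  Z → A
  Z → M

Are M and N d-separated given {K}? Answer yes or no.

Yes — M ⊥ N | {K}.

Bayes-Ball from M | {K} reaches {A,D,W,Z}.
N ∉ reach(M|{K}) ⇒ M ⊥ N | {K}.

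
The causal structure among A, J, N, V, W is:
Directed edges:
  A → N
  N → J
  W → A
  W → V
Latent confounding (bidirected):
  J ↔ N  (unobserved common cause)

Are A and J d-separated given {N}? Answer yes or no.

Bayes-Ball from A | {N} reaches {J,V,W}.
J ∈ reach(A|{N}) ⇒ A ⊥̸ J | {N}.

No — A and J are d-connected given {N}.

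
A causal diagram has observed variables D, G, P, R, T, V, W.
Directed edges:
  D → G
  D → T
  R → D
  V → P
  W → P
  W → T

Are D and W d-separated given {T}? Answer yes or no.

Bayes-Ball from D | {T} reaches {G,P,R,W}.
W ∈ reach(D|{T}) ⇒ D ⊥̸ W | {T}.

No — D and W are d-connected given {T}.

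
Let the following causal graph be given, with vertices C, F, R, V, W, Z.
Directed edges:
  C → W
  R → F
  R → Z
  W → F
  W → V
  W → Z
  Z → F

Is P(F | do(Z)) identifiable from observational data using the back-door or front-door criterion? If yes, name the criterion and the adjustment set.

P(F|do(Z)): backdoor, adjust for {R, W}.

desc(Z)\{Z}={F}; candidates ⊆ {C,R,V,W}.
size 0: {}; under {} Z still reaches {C,F,R,V,W} ∋ F.
size 1: {C}, {R}, {V} …(+1); under {C} Z still reaches {F,R,V,W} ∋ F.
{R,W}: Z⊥F given {R,W} in G with Z→· removed — back-door holds.
P(F|do(Z)) = Σ_{R,W} P(F|Z,R,W)·P(R,W).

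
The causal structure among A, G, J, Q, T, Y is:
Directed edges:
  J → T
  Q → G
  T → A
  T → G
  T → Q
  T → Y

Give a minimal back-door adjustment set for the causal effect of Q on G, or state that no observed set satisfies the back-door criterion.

desc(Q)\{Q}={G}; candidates ⊆ {A,J,T,Y}.
size 0: {}; under {} Q still reaches {A,G,J,T,Y} ∋ G.
{T}: Q⊥G given {T} in G with Q→· removed — back-door holds.

Q→G: minimal back-door set {T}.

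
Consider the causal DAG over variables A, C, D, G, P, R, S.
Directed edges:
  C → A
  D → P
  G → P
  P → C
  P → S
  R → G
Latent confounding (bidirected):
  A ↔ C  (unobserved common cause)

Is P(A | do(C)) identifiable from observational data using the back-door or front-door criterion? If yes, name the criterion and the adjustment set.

P(A|do(C)): not identifiable (no BD/FD set).

desc(C)\{C}={A}; candidates ⊆ {D,G,P,R,S}.
C↔A: latent back-door arc(s) into C.
size 0: {}; under {} C still reaches {A,D,G,P,R,S} ∋ A.
size 1: {D}, {G}, {P} …(+2); under {D} C still reaches {A,G,P,R,S} ∋ A.
size 2: {D,G}, {D,P}, {D,R} …(+7); under {D,G} C still reaches {A,P,S} ∋ A.
C↔A cannot be blocked by any observed set — no back-door set.
No mediator lies on a directed C→…→A path.
Neither criterion identifies P(A|do(C)) in this graph.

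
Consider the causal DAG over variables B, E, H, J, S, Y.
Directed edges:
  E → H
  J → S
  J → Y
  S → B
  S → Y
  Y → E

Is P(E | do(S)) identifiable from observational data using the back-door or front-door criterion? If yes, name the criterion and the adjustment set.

desc(S)\{S}={B,E,H,Y}; candidates ⊆ {J}.
size 0: {}; under {} S still reaches {E,H,J,Y} ∋ E.
{J}: S⊥E given {J} in G with S→· removed — back-door holds.
P(E|do(S)) = Σ_{J} P(E|S,J)·P(J).

P(E|do(S)): backdoor, adjust for {J}.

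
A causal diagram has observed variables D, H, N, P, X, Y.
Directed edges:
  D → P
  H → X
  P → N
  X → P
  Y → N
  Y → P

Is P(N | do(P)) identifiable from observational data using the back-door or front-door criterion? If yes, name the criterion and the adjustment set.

P(N|do(P)): backdoor, adjust for {Y}.

desc(P)\{P}={N}; candidates ⊆ {D,H,X,Y}.
size 0: {}; under {} P still reaches {D,H,N,X,Y} ∋ N.
{Y}: P⊥N given {Y} in G with P→· removed — back-door holds.
P(N|do(P)) = Σ_{Y} P(N|P,Y)·P(Y).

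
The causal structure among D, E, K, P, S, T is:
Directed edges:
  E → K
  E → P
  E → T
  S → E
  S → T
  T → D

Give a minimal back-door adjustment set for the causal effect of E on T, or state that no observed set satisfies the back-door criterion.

desc(E)\{E}={D,K,P,T}; candidates ⊆ {S}.
size 0: {}; under {} E still reaches {D,S,T} ∋ T.
{S}: E⊥T given {S} in G with E→· removed — back-door holds.

E→T: minimal back-door set {S}.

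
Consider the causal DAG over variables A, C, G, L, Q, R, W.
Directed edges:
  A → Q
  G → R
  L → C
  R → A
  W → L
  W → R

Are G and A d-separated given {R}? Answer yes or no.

Yes — G ⊥ A | {R}.

Bayes-Ball from G | {R} reaches {C,L,W}.
A ∉ reach(G|{R}) ⇒ G ⊥ A | {R}.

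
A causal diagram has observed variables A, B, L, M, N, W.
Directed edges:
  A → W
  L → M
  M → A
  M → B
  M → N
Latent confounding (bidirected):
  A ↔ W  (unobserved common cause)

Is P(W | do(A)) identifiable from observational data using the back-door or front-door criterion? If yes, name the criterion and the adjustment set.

P(W|do(A)): not identifiable (no BD/FD set).

desc(A)\{A}={W}; candidates ⊆ {B,L,M,N}.
A↔W: latent back-door arc(s) into A.
size 0: {}; under {} A still reaches {B,L,M,N,W} ∋ W.
size 1: {B}, {L}, {M} …(+1); under {B} A still reaches {L,M,N,W} ∋ W.
size 2: {B,L}, {B,M}, {B,N} …(+3); under {B,L} A still reaches {M,N,W} ∋ W.
A↔W cannot be blocked by any observed set — no back-door set.
No mediator lies on a directed A→…→W path.
Neither criterion identifies P(W|do(A)) in this graph.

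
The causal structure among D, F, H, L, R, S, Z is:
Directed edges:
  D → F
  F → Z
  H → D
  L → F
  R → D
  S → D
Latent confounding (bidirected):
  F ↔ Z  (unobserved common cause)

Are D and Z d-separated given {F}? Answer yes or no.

No — D and Z are d-connected given {F}.

Bayes-Ball from D | {F} reaches {H,L,R,S,Z}.
Z ∈ reach(D|{F}) ⇒ D ⊥̸ Z | {F}.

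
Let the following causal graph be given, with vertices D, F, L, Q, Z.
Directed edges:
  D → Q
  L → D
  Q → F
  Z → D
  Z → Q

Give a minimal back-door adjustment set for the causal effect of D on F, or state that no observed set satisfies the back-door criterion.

desc(D)\{D}={F,Q}; candidates ⊆ {L,Z}.
size 0: {}; under {} D still reaches {F,L,Q,Z} ∋ F.
{Z}: D⊥F given {Z} in G with D→· removed — back-door holds.

D→F: minimal back-door set {Z}.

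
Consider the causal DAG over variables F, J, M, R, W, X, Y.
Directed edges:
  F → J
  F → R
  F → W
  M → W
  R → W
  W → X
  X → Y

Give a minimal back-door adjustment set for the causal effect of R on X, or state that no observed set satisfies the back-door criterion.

R→X: minimal back-door set {F}.

desc(R)\{R}={W,X,Y}; candidates ⊆ {F,J,M}.
size 0: {}; under {} R still reaches {F,J,W,X,Y} ∋ X.
{F}: R⊥X given {F} in G with R→· removed — back-door holds.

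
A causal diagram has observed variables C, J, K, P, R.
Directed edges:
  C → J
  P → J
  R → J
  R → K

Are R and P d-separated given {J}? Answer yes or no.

Bayes-Ball from R | {J} reaches {C,K,P}.
P ∈ reach(R|{J}) ⇒ R ⊥̸ P | {J}.

No — R and P are d-connected given {J}.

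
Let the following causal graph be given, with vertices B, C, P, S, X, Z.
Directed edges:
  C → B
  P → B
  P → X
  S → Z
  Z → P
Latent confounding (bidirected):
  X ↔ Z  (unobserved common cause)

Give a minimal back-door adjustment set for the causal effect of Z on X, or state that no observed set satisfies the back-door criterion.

desc(Z)\{Z}={B,P,X}; candidates ⊆ {C,S}.
Z↔X: latent back-door arc(s) into Z.
size 0: {}; under {} Z still reaches {S,X} ∋ X.
size 1: {C}, {S}; under {C} Z still reaches {S,X} ∋ X.
size 2: {C,S}; under {C,S} Z still reaches {X} ∋ X.
Z↔X cannot be blocked by any observed set — no back-door set.

Z→X: no observed back-door set.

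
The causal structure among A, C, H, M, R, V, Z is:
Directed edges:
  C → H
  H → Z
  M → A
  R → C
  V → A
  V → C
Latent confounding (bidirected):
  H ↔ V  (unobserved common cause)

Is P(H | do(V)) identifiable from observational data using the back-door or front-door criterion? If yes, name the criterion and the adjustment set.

desc(V)\{V}={A,C,H,Z}; candidates ⊆ {M,R}.
V↔H: latent back-door arc(s) into V.
size 0: {}; under {} V still reaches {H,Z} ∋ H.
size 1: {M}, {R}; under {M} V still reaches {H,Z} ∋ H.
size 2: {M,R}; under {M,R} V still reaches {H,Z} ∋ H.
V↔H cannot be blocked by any observed set — no back-door set.
{C}: (i) intercepts every directed V→H path; (ii) no back-door V→{C}; (iii) {V} blocks every back-door {C}→H. Front-door holds.
P(H|do(V)) = Σ_{C} P(C|V) Σ_{V'} P(H|C,V')P(V').

P(H|do(V)): frontdoor, adjust for {C}.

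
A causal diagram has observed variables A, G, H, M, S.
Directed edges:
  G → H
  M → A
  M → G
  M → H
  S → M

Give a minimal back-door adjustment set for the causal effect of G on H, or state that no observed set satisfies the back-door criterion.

G→H: minimal back-door set {M}.

desc(G)\{G}={H}; candidates ⊆ {A,M,S}.
size 0: {}; under {} G still reaches {A,H,M,S} ∋ H.
{M}: G⊥H given {M} in G with G→· removed — back-door holds.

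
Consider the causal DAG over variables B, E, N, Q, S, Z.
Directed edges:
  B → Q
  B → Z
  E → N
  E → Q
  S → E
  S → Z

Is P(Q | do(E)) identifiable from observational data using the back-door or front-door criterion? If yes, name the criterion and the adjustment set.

desc(E)\{E}={N,Q}; candidates ⊆ {B,S,Z}.
∅: E⊥Q given ∅ in G with E→· removed — back-door holds.
P(Q|do(E)) = P(Q|E) — no adjustment needed.

P(Q|do(E)): backdoor, adjust for ∅.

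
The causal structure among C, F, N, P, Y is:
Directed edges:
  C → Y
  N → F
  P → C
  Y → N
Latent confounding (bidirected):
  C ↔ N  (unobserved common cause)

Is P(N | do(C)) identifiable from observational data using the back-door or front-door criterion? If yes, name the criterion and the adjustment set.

P(N|do(C)): frontdoor, adjust for {Y}.

desc(C)\{C}={F,N,Y}; candidates ⊆ {P}.
C↔N: latent back-door arc(s) into C.
size 0: {}; under {} C still reaches {F,N,P} ∋ N.
size 1: {P}; under {P} C still reaches {F,N} ∋ N.
C↔N cannot be blocked by any observed set — no back-door set.
{Y}: (i) intercepts every directed C→N path; (ii) no back-door C→{Y}; (iii) {C} blocks every back-door {Y}→N. Front-door holds.
P(N|do(C)) = Σ_{Y} P(Y|C) Σ_{C'} P(N|Y,C')P(C').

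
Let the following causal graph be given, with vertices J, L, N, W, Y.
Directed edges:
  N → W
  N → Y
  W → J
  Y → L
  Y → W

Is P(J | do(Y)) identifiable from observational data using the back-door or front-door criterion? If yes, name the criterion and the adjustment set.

P(J|do(Y)): backdoor, adjust for {N}.

desc(Y)\{Y}={J,L,W}; candidates ⊆ {N}.
size 0: {}; under {} Y still reaches {J,N,W} ∋ J.
{N}: Y⊥J given {N} in G with Y→· removed — back-door holds.
P(J|do(Y)) = Σ_{N} P(J|Y,N)·P(N).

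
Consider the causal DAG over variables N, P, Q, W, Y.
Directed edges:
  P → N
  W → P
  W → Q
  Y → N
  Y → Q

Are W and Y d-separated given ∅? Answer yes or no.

Bayes-Ball from W | ∅ reaches {N,P,Q}.
Y ∉ reach(W|∅) ⇒ W ⊥ Y | ∅.

Yes — W ⊥ Y | ∅.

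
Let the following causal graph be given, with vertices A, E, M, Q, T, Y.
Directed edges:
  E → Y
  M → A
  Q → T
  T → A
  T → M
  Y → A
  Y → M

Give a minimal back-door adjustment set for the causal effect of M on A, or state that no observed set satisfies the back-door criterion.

M→A: minimal back-door set {T, Y}.

desc(M)\{M}={A}; candidates ⊆ {E,Q,T,Y}.
size 0: {}; under {} M still reaches {A,E,Q,T,Y} ∋ A.
size 1: {E}, {Q}, {T} …(+1); under {E} M still reaches {A,Q,T,Y} ∋ A.
{T,Y}: M⊥A given {T,Y} in G with M→· removed — back-door holds.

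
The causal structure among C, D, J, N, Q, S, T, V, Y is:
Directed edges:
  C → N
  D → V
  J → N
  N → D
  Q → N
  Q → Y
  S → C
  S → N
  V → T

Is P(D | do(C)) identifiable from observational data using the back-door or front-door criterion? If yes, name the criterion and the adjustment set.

desc(C)\{C}={D,N,T,V}; candidates ⊆ {J,Q,S,Y}.
size 0: {}; under {} C still reaches {D,N,S,T,V} ∋ D.
{S}: C⊥D given {S} in G with C→· removed — back-door holds.
P(D|do(C)) = Σ_{S} P(D|C,S)·P(S).

P(D|do(C)): backdoor, adjust for {S}.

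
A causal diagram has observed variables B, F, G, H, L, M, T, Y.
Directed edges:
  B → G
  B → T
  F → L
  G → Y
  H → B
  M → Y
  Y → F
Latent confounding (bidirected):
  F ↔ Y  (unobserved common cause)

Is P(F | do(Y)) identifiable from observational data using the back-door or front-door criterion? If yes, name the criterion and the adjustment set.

desc(Y)\{Y}={F,L}; candidates ⊆ {B,G,H,M,T}.
Y↔F: latent back-door arc(s) into Y.
size 0: {}; under {} Y still reaches {B,F,G,H,L,M,T} ∋ F.
size 1: {B}, {G}, {H} …(+2); under {B} Y still reaches {F,G,L,M} ∋ F.
size 2: {B,G}, {B,H}, {B,M} …(+7); under {B,G} Y still reaches {F,L,M} ∋ F.
Y↔F cannot be blocked by any observed set — no back-door set.
No mediator lies on a directed Y→…→F path.
Neither criterion identifies P(F|do(Y)) in this graph.

P(F|do(Y)): not identifiable (no BD/FD set).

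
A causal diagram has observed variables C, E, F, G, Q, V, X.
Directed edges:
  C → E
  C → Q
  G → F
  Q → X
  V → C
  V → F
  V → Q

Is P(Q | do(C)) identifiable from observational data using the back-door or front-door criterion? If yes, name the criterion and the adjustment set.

P(Q|do(C)): backdoor, adjust for {V}.

desc(C)\{C}={E,Q,X}; candidates ⊆ {F,G,V}.
size 0: {}; under {} C still reaches {F,Q,V,X} ∋ Q.
{V}: C⊥Q given {V} in G with C→· removed — back-door holds.
P(Q|do(C)) = Σ_{V} P(Q|C,V)·P(V).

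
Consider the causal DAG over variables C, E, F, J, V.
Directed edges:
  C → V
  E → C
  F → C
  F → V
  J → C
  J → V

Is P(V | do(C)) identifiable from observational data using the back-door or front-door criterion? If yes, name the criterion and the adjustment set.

P(V|do(C)): backdoor, adjust for {F, J}.

desc(C)\{C}={V}; candidates ⊆ {E,F,J}.
size 0: {}; under {} C still reaches {E,F,J,V} ∋ V.
size 1: {E}, {F}, {J}; under {E} C still reaches {F,J,V} ∋ V.
{F,J}: C⊥V given {F,J} in G with C→· removed — back-door holds.
P(V|do(C)) = Σ_{F,J} P(V|C,F,J)·P(F,J).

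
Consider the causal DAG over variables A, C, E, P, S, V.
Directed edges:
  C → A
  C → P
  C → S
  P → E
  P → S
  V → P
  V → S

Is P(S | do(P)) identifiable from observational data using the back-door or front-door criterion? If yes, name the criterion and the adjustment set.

desc(P)\{P}={E,S}; candidates ⊆ {A,C,V}.
size 0: {}; under {} P still reaches {A,C,S,V} ∋ S.
size 1: {A}, {C}, {V}; under {A} P still reaches {C,S,V} ∋ S.
{C,V}: P⊥S given {C,V} in G with P→· removed — back-door holds.
P(S|do(P)) = Σ_{C,V} P(S|P,C,V)·P(C,V).

P(S|do(P)): backdoor, adjust for {C, V}.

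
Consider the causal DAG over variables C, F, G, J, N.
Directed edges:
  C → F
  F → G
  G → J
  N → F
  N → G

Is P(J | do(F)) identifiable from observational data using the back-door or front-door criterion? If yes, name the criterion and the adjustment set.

desc(F)\{F}={G,J}; candidates ⊆ {C,N}.
size 0: {}; under {} F still reaches {C,G,J,N} ∋ J.
{N}: F⊥J given {N} in G with F→· removed — back-door holds.
P(J|do(F)) = Σ_{N} P(J|F,N)·P(N).

P(J|do(F)): backdoor, adjust for {N}.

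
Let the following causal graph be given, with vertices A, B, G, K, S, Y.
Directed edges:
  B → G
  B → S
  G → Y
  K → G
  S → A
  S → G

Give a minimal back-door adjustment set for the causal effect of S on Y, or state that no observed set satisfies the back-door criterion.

S→Y: minimal back-door set {B}.

desc(S)\{S}={A,G,Y}; candidates ⊆ {B,K}.
size 0: {}; under {} S still reaches {B,G,Y} ∋ Y.
{B}: S⊥Y given {B} in G with S→· removed — back-door holds.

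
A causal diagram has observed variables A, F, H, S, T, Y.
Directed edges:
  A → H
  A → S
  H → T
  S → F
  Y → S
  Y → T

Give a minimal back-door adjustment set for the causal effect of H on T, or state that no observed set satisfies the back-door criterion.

desc(H)\{H}={T}; candidates ⊆ {A,F,S,Y}.
∅: H⊥T given ∅ in G with H→· removed — back-door holds.

H→T: minimal back-door set ∅.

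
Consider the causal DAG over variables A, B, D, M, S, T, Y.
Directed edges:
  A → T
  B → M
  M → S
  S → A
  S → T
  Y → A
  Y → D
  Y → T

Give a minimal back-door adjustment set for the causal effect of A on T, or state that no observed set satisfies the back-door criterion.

A→T: minimal back-door set {S, Y}.

desc(A)\{A}={T}; candidates ⊆ {B,D,M,S,Y}.
size 0: {}; under {} A still reaches {B,D,M,S,T,Y} ∋ T.
size 1: {B}, {D}, {M} …(+2); under {B} A still reaches {D,M,S,T,Y} ∋ T.
{S,Y}: A⊥T given {S,Y} in G with A→· removed — back-door holds.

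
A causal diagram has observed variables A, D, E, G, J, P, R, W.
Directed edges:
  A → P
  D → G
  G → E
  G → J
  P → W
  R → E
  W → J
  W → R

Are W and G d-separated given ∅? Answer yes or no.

Yes — W ⊥ G | ∅.

Bayes-Ball from W | ∅ reaches {A,E,J,P,R}.
G ∉ reach(W|∅) ⇒ W ⊥ G | ∅.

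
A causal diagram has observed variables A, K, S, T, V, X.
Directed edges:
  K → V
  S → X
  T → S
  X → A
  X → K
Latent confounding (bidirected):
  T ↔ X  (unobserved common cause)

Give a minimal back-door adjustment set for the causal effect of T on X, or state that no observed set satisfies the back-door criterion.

T→X: no observed back-door set.

desc(T)\{T}={A,K,S,V,X}; candidates ⊆ {—}.
T↔X: latent back-door arc(s) into T.
size 0: {}; under {} T still reaches {A,K,V,X} ∋ X.
T↔X cannot be blocked by any observed set — no back-door set.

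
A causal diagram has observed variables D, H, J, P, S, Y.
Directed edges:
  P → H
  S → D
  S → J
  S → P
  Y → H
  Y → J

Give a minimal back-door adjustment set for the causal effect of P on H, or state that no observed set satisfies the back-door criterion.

P→H: minimal back-door set ∅.

desc(P)\{P}={H}; candidates ⊆ {D,J,S,Y}.
∅: P⊥H given ∅ in G with P→· removed — back-door holds.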